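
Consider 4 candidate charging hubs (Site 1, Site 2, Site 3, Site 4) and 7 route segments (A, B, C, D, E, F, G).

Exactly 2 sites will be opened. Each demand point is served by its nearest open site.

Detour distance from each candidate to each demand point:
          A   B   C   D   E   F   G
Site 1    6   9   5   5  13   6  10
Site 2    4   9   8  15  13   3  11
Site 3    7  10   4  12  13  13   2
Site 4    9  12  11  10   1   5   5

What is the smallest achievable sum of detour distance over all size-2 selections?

Open {Site 1, Site 4}.
  A→Site 1 6, B→Site 1 9, C→Site 1 5, D→Site 1 5, E→Site 4 1, F→Site 4 5, G→Site 4 5  ⇒ total 36.
Compare {Site 3, Site 4}: total 39.
Compare {Site 2, Site 4}: total 40.
No size-2 selection does better; minimum is 36.

36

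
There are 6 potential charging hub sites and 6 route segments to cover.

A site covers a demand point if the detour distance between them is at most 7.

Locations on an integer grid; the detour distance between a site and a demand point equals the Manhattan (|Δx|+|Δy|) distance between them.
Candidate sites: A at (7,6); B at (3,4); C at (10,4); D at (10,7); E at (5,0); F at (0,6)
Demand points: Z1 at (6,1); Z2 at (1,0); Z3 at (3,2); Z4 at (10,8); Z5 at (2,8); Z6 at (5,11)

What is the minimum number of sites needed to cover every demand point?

2

Coverage sets (demand points within 7 of each site):
  A: {Z1, Z4, Z5, Z6}
  B: {Z1, Z2, Z3, Z5}
  C: {Z1, Z4}
  D: {Z4}
  E: {Z1, Z2, Z3}
  F: {Z2, Z3, Z5}
No single site covers all 6 demand points.
But {A, B} covers everything, so the minimum is 2.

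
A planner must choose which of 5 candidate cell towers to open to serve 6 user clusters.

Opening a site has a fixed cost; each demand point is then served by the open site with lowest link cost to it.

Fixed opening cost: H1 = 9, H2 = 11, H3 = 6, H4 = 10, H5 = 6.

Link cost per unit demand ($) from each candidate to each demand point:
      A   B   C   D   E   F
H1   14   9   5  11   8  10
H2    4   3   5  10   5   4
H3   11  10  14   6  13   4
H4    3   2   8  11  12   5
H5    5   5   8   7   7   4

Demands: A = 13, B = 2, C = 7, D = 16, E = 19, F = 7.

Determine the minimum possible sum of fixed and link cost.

324

Open {H2, H3, H4}: assign each demand point to its cheapest open site.
  A→H4 13×3=39, B→H4 2×2=4, C→H2 7×5=35, D→H3 16×6=96, E→H2 19×5=95, F→H2 7×4=28
  link cost 297, fixed 27 → total 324.
Compare {H2, H3}: link cost 312 + fixed 17 = 329.
Compare {H2, H3, H4, H5}: link cost 297 + fixed 33 = 330.
Compare {H1, H2, H3, H4}: link cost 297 + fixed 36 = 333.
All other subsets cost ≥ 329. Minimum total cost: 324.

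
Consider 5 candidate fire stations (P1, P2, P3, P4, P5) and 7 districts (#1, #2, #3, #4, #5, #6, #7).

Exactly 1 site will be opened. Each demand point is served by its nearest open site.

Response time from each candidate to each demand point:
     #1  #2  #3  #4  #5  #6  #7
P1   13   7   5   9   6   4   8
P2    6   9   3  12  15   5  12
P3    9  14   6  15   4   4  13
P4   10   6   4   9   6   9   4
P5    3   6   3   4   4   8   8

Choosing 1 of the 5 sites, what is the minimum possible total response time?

36

Open {P5}.
  #1→P5 3, #2→P5 6, #3→P5 3, #4→P5 4, #5→P5 4, #6→P5 8, #7→P5 8  ⇒ total 36.
Compare {P4}: total 48.
Compare {P1}: total 52.
No size-1 selection does better; minimum is 36.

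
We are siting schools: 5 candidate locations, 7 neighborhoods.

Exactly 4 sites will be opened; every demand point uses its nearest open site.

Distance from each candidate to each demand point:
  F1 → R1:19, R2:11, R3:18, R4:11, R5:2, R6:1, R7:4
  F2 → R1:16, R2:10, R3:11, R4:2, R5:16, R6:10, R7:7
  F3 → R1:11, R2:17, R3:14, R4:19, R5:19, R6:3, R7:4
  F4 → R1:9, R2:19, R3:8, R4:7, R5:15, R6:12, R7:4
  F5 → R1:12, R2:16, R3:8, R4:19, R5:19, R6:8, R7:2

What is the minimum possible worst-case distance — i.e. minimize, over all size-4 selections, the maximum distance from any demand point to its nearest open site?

10

Open {F1, F2, F3, F4}.
  Farthest demand point is R2 at distance 10 (to F2); all others are ≤ 10.
With {F1, F2, F4, F5} the worst case is 10.
With {F1, F2, F3, F5} the worst case is 11.
No size-4 selection achieves below 10.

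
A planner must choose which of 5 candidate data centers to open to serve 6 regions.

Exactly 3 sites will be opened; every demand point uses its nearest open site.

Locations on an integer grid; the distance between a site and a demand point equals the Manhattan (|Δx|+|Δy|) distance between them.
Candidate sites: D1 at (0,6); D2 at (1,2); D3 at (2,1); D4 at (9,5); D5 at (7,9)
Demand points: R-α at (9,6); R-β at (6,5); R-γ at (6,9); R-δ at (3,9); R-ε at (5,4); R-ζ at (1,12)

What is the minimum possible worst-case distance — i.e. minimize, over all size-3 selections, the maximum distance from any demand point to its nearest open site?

Open {D1, D2, D4}.
  Farthest demand point is R-γ at distance 7 (to D4); all others are ≤ 7.
With {D1, D2, D5} the worst case is 7.
With {D1, D3, D4} the worst case is 7.
No size-3 selection achieves below 7.

7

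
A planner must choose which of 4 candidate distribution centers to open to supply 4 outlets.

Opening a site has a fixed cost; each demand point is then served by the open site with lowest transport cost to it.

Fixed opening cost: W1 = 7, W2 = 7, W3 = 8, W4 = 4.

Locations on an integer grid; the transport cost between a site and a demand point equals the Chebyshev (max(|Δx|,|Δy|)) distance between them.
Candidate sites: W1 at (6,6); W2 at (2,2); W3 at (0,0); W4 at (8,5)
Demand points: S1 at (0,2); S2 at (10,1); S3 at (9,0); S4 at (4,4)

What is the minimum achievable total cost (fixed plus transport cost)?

Open {W2, W4}: assign each demand point to its cheapest open site.
  S1→W2 2, S2→W4 4, S3→W4 5, S4→W2 2
  transport cost 13, fixed 11 → total 24.
Compare {W4}: transport cost 21 + fixed 4 = 25.
Compare {W1}: transport cost 19 + fixed 7 = 26.
Compare {W2}: transport cost 19 + fixed 7 = 26.
All other subsets cost ≥ 25. Minimum total cost: 24.

24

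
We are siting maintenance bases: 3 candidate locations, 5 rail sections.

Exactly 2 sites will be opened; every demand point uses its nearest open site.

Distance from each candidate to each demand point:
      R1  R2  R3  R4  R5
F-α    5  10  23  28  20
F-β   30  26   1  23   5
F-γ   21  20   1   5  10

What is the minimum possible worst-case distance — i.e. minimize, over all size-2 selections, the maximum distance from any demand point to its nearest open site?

Open {F-α, F-γ}.
  Farthest demand point is R2 at distance 10 (to F-α); all others are ≤ 10.
With {F-β, F-γ} the worst case is 21.
With {F-α, F-β} the worst case is 23.
No size-2 selection achieves below 10.

10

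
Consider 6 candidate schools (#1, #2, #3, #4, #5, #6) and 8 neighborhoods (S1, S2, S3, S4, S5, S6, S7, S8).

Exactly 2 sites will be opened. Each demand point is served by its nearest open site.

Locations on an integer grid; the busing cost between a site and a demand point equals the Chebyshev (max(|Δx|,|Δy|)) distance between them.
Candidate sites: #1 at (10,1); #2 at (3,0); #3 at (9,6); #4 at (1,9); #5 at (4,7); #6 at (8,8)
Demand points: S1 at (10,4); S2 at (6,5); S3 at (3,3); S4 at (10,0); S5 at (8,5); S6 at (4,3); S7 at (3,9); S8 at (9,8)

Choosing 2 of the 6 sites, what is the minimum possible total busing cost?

23

Open {#3, #5}.
  S1→#3 2, S2→#5 2, S3→#5 4, S4→#3 6, S5→#3 1, S6→#5 4, S7→#5 2, S8→#3 2  ⇒ total 23.
Compare {#1, #5}: total 25.
Compare {#1, #3}: total 26.
No size-2 selection does better; minimum is 23.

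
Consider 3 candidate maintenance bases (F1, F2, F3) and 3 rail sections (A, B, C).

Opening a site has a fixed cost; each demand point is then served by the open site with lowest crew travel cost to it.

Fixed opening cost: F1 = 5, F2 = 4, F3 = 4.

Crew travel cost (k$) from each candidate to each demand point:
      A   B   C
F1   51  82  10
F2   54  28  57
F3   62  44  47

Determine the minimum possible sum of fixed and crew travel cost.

Open {F1, F2}: assign each demand point to its cheapest open site.
  A→F1 51, B→F2 28, C→F1 10
  crew travel cost 89, fixed 9 → total 98.
Compare {F1, F2, F3}: crew travel cost 89 + fixed 13 = 102.
Compare {F1, F3}: crew travel cost 105 + fixed 9 = 114.
Compare {F2, F3}: crew travel cost 129 + fixed 8 = 137.
All other subsets cost ≥ 102. Minimum total cost: 98.

98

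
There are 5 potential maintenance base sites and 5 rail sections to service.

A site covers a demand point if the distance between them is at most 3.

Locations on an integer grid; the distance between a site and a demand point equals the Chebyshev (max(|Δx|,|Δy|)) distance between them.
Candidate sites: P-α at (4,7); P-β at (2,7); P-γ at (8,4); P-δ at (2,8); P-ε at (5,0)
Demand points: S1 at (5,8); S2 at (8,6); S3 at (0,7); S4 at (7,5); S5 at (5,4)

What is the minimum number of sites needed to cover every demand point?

Coverage sets (demand points within 3 of each site):
  P-α: {S1, S4, S5}
  P-β: {S1, S3, S5}
  P-γ: {S2, S4, S5}
  P-δ: {S1, S3}
  P-ε: {}
No single site covers all 5 demand points.
But {P-β, P-γ} covers everything, so the minimum is 2.

2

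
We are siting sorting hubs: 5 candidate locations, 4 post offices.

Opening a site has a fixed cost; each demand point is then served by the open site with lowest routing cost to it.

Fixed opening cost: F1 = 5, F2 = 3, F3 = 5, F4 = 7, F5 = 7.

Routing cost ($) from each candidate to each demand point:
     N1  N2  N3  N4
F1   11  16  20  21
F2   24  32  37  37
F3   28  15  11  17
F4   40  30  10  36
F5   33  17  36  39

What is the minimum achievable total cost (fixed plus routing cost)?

64

Open {F1, F3}: assign each demand point to its cheapest open site.
  N1→F1 11, N2→F3 15, N3→F3 11, N4→F3 17
  routing cost 54, fixed 10 → total 64.
Compare {F1, F2, F3}: routing cost 54 + fixed 13 = 67.
Compare {F1, F4}: routing cost 58 + fixed 12 = 70.
Compare {F1, F3, F4}: routing cost 53 + fixed 17 = 70.
All other subsets cost ≥ 67. Minimum total cost: 64.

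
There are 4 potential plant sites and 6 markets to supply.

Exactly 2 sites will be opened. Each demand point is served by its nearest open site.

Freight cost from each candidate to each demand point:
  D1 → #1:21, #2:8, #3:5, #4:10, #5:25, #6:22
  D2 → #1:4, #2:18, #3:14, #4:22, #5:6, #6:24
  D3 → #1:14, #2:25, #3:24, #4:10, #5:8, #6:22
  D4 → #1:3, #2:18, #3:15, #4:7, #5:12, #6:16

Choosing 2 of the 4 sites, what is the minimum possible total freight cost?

51

Open {D1, D4}.
  #1→D4 3, #2→D1 8, #3→D1 5, #4→D4 7, #5→D4 12, #6→D4 16  ⇒ total 51.
Compare {D1, D2}: total 55.
Compare {D2, D4}: total 64.
No size-2 selection does better; minimum is 51.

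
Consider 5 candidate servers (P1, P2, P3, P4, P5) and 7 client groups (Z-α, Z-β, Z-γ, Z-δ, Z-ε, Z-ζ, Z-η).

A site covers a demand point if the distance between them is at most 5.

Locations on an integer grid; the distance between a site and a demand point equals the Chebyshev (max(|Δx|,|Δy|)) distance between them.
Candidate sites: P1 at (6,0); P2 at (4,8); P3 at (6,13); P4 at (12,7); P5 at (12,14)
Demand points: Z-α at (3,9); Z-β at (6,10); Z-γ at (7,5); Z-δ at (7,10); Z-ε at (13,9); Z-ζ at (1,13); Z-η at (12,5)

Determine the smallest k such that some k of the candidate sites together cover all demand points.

2

Coverage sets (demand points within 5 of each site):
  P1: {Z-γ}
  P2: {Z-α, Z-β, Z-γ, Z-δ, Z-ζ}
  P3: {Z-α, Z-β, Z-δ, Z-ζ}
  P4: {Z-γ, Z-δ, Z-ε, Z-η}
  P5: {Z-δ, Z-ε}
No single site covers all 7 demand points.
But {P2, P4} covers everything, so the minimum is 2.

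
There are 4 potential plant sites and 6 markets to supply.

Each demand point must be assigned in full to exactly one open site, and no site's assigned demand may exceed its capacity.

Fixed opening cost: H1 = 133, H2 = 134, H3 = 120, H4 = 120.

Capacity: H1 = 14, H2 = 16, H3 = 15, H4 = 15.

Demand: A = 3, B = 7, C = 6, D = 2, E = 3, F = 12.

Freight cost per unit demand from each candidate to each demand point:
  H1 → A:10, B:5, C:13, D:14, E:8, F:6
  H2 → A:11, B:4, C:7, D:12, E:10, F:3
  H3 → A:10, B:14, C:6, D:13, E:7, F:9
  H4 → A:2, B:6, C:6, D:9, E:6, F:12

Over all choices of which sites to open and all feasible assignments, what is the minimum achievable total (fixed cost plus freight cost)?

530

Open {H2, H3, H4}; cheapest assignment that respects the capacities:
  H2 (cap 16, load 12): F — cost 12×3 = 36
  H3 (cap 15, load 6): C — cost 6×6 = 36
  H4 (cap 15, load 15): A, B, D, E — cost 3×2 + 7×6 + 2×9 + 3×6 = 84
  Shipping 156, fixed 374 → total 530.
  Any other capacity-feasible assignment to {H2, H3, H4} ships for at least 156.
Compare {H1, H2, H4}: its best feasible assignment gives total 536.
Compare {H1, H3, H4}: its best feasible assignment gives total 565.
Every other set of open sites that can feasibly serve all demand totals ≥ 536 even under its best assignment. Minimum: 530.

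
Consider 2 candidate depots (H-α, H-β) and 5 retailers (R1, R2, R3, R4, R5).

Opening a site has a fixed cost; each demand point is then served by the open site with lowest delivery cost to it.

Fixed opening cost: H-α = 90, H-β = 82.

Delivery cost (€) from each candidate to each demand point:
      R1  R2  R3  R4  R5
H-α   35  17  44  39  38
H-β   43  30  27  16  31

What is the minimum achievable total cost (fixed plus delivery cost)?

Open {H-β}: assign each demand point to its cheapest open site.
  R1→H-β 43, R2→H-β 30, R3→H-β 27, R4→H-β 16, R5→H-β 31
  delivery cost 147, fixed 82 → total 229.
Compare {H-α}: delivery cost 173 + fixed 90 = 263.
Compare {H-α, H-β}: delivery cost 126 + fixed 172 = 298.

229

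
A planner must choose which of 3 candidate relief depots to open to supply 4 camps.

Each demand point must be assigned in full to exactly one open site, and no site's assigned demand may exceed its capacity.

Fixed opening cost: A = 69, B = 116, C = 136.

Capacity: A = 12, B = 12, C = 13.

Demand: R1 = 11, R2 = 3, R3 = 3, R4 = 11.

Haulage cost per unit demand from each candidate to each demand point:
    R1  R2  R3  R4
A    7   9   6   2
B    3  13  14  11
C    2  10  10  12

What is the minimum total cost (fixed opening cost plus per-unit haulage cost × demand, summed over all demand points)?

436

Open {A, B, C}; cheapest assignment that respects the capacities:
  A (cap 12, load 11): R4 — cost 11×2 = 22
  B (cap 12, load 11): R1 — cost 11×3 = 33
  C (cap 13, load 6): R2, R3 — cost 3×10 + 3×10 = 60
  Shipping 115, fixed 321 → total 436.
  Any other capacity-feasible assignment to {A, B, C} ships for at least 115.
Total demand is 28 and no other set of sites has combined capacity ≥ 28, so {A, B, C} is the only feasible choice of open sites. Minimum: 436.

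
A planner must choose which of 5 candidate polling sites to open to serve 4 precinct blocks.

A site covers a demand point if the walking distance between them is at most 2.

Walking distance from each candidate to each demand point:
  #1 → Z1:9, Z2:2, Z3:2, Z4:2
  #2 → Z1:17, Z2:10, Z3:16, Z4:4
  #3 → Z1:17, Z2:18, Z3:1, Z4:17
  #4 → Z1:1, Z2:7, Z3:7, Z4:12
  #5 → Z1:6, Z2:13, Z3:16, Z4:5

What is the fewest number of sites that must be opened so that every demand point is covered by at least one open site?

Coverage sets (demand points within 2 of each site):
  #1: {Z2, Z3, Z4}
  #2: {}
  #3: {Z3}
  #4: {Z1}
  #5: {}
No single site covers all 4 demand points.
But {#1, #4} covers everything, so the minimum is 2.

2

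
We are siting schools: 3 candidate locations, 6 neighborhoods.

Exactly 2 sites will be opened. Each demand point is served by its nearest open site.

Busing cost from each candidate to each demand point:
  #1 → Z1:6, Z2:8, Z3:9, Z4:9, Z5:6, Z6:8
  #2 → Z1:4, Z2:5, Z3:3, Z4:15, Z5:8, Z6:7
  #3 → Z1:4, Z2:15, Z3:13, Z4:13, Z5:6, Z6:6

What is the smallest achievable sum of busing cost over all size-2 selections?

34

Open {#1, #2}.
  Z1→#2 4, Z2→#2 5, Z3→#2 3, Z4→#1 9, Z5→#1 6, Z6→#2 7  ⇒ total 34.
Compare {#2, #3}: total 37.
Compare {#1, #3}: total 42.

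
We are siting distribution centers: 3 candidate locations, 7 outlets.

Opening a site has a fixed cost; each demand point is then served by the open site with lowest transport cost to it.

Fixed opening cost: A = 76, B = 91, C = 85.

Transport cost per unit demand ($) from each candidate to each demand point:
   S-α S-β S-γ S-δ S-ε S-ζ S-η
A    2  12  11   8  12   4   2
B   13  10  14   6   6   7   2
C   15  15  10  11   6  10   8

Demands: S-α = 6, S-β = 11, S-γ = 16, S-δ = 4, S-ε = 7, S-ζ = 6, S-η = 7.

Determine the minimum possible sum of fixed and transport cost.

Open {A}: assign each demand point to its cheapest open site.
  S-α→A 6×2=12, S-β→A 11×12=132, S-γ→A 16×11=176, S-δ→A 4×8=32, S-ε→A 7×12=84, S-ζ→A 6×4=24, S-η→A 7×2=14
  transport cost 474, fixed 76 → total 550.
Compare {A, B}: transport cost 402 + fixed 167 = 569.
Compare {A, C}: transport cost 416 + fixed 161 = 577.
Compare {B}: transport cost 534 + fixed 91 = 625.
All other subsets cost ≥ 569. Minimum total cost: 550.

550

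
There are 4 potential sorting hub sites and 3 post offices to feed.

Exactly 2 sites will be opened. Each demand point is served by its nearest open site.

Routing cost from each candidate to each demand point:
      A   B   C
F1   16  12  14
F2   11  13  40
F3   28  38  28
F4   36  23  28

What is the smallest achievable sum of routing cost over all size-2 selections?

Open {F1, F2}.
  A→F2 11, B→F1 12, C→F1 14  ⇒ total 37.
Compare {F1, F3}: total 42.
Compare {F1, F4}: total 42.
No size-2 selection does better; minimum is 37.

37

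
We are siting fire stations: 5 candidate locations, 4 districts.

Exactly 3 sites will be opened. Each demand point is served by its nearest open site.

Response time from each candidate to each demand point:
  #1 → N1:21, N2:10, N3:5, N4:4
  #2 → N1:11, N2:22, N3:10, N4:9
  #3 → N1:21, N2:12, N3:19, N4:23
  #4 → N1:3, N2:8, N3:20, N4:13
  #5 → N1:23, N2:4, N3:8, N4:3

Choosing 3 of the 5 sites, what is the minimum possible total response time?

Open {#1, #4, #5}.
  N1→#4 3, N2→#5 4, N3→#1 5, N4→#5 3  ⇒ total 15.
Compare {#2, #4, #5}: total 18.
Compare {#3, #4, #5}: total 18.
No size-3 selection does better; minimum is 15.

15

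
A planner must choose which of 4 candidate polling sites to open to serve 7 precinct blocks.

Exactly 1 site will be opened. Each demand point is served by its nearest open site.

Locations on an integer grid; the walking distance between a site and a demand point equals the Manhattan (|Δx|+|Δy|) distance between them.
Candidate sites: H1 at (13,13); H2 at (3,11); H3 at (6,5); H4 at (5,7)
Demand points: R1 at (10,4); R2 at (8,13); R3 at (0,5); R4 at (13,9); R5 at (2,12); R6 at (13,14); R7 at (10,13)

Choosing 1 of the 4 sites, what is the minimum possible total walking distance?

58

Open {H1}.
  R1→H1 12, R2→H1 5, R3→H1 21, R4→H1 4, R5→H1 12, R6→H1 1, R7→H1 3  ⇒ total 58.
Compare {H2}: total 66.
Compare {H4}: total 68.
No size-1 selection does better; minimum is 58.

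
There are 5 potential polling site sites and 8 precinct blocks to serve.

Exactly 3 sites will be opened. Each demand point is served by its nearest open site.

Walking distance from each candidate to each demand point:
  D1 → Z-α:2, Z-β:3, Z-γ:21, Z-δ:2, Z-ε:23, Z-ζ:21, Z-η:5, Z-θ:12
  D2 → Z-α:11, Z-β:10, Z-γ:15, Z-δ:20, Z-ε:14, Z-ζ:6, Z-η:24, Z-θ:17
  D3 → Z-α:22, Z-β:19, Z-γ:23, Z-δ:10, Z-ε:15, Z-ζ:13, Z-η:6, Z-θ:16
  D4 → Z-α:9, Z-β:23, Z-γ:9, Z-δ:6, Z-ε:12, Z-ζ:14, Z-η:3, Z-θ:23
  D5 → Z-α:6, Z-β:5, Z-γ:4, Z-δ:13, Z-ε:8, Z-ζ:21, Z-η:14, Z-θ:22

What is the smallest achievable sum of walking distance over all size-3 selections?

42

Open {D1, D2, D5}.
  Z-α→D1 2, Z-β→D1 3, Z-γ→D5 4, Z-δ→D1 2, Z-ε→D5 8, Z-ζ→D2 6, Z-η→D1 5, Z-θ→D1 12  ⇒ total 42.
Compare {D1, D4, D5}: total 48.
Compare {D1, D2, D4}: total 49.
No size-3 selection does better; minimum is 42.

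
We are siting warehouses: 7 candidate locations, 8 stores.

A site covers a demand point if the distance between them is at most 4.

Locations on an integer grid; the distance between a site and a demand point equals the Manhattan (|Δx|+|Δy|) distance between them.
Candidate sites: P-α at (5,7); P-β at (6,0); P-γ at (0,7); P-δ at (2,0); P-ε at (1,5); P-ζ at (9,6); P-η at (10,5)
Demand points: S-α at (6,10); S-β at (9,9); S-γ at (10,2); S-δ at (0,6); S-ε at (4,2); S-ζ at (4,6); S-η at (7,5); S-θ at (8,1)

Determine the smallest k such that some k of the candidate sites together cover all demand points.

5

Coverage sets (demand points within 4 of each site):
  P-α: {S-α, S-ζ, S-η}
  P-β: {S-ε, S-θ}
  P-γ: {S-δ}
  P-δ: {S-ε}
  P-ε: {S-δ, S-ζ}
  P-ζ: {S-β, S-η}
  P-η: {S-γ, S-η}
No 4 sites suffice: every size-4 union leaves at least one demand point uncovered.
But {P-α, P-β, P-γ, P-ζ, P-η} covers everything, so the minimum is 5.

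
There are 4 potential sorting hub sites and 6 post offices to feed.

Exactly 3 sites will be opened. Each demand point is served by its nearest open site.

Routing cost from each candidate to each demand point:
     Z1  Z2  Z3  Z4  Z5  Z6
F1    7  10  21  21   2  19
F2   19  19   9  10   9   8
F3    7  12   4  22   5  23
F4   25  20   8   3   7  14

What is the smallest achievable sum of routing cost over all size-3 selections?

Open {F1, F2, F4}.
  Z1→F1 7, Z2→F1 10, Z3→F4 8, Z4→F4 3, Z5→F1 2, Z6→F2 8  ⇒ total 38.
Compare {F2, F3, F4}: total 39.
Compare {F1, F3, F4}: total 40.
No size-3 selection does better; minimum is 38.

38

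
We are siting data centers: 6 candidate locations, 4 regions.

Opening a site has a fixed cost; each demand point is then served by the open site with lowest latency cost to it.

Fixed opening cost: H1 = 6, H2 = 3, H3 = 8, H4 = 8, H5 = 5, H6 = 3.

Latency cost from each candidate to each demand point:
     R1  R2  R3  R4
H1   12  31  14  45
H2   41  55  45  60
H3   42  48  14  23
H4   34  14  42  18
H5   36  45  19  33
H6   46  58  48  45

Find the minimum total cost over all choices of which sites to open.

Open {H1, H4}: assign each demand point to its cheapest open site.
  R1→H1 12, R2→H4 14, R3→H1 14, R4→H4 18
  latency cost 58, fixed 14 → total 72.
Compare {H1, H2, H4}: latency cost 58 + fixed 17 = 75.
Compare {H1, H4, H6}: latency cost 58 + fixed 17 = 75.
Compare {H1, H4, H5}: latency cost 58 + fixed 19 = 77.
All other subsets cost ≥ 75. Minimum total cost: 72.

72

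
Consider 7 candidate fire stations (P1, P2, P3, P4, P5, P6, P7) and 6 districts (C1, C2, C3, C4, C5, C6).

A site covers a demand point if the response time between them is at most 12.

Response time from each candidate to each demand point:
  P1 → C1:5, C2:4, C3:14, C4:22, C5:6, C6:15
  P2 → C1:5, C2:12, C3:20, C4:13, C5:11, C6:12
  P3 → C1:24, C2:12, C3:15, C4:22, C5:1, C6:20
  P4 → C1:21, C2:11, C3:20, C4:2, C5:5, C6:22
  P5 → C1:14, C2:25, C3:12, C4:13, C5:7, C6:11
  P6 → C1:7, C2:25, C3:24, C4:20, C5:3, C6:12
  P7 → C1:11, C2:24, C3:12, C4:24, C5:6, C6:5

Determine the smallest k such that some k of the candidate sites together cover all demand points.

Coverage sets (demand points within 12 of each site):
  P1: {C1, C2, C5}
  P2: {C1, C2, C5, C6}
  P3: {C2, C5}
  P4: {C2, C4, C5}
  P5: {C3, C5, C6}
  P6: {C1, C5, C6}
  P7: {C1, C3, C5, C6}
No single site covers all 6 demand points.
But {P4, P7} covers everything, so the minimum is 2.

2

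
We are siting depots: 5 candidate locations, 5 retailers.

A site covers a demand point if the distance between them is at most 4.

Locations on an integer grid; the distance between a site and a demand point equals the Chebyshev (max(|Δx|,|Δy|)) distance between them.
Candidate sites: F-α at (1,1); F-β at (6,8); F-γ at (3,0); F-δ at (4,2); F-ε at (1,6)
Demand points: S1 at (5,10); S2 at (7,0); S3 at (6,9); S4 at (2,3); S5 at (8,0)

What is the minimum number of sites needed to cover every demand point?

2

Coverage sets (demand points within 4 of each site):
  F-α: {S4}
  F-β: {S1, S3}
  F-γ: {S2, S4}
  F-δ: {S2, S4, S5}
  F-ε: {S1, S4}
No single site covers all 5 demand points.
But {F-β, F-δ} covers everything, so the minimum is 2.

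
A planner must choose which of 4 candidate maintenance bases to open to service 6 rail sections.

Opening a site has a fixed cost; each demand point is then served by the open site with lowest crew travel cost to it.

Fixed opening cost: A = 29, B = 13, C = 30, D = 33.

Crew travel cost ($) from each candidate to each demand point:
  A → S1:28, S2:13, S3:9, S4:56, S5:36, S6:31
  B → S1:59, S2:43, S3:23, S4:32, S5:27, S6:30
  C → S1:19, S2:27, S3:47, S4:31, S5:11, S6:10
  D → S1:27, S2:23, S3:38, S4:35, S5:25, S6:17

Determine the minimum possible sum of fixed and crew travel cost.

152

Open {A, C}: assign each demand point to its cheapest open site.
  S1→C 19, S2→A 13, S3→A 9, S4→C 31, S5→C 11, S6→C 10
  crew travel cost 93, fixed 59 → total 152.
Compare {B, C}: crew travel cost 121 + fixed 43 = 164.
Compare {A, B, C}: crew travel cost 93 + fixed 72 = 165.
Compare {C}: crew travel cost 145 + fixed 30 = 175.
All other subsets cost ≥ 164. Minimum total cost: 152.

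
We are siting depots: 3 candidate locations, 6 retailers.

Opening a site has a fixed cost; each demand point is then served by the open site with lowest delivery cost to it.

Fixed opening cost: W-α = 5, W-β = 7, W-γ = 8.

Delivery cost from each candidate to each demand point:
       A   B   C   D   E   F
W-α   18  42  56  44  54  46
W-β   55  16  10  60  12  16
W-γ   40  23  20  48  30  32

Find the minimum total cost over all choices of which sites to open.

Open {W-α, W-β}: assign each demand point to its cheapest open site.
  A→W-α 18, B→W-β 16, C→W-β 10, D→W-α 44, E→W-β 12, F→W-β 16
  delivery cost 116, fixed 12 → total 128.
Compare {W-α, W-β, W-γ}: delivery cost 116 + fixed 20 = 136.
Compare {W-β, W-γ}: delivery cost 142 + fixed 15 = 157.
Compare {W-β}: delivery cost 169 + fixed 7 = 176.
All other subsets cost ≥ 136. Minimum total cost: 128.

128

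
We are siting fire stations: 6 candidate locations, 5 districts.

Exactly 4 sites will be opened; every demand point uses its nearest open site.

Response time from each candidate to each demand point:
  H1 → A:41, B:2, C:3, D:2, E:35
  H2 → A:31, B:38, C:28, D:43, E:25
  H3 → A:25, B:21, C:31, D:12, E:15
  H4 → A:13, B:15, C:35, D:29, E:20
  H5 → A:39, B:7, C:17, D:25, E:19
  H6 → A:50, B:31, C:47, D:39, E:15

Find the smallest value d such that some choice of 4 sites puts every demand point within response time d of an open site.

15

Open {H1, H2, H3, H4}.
  Farthest demand point is E at response time 15 (to H3); all others are ≤ 15.
With {H1, H2, H4, H6} the worst case is 15.
With {H1, H3, H4, H5} the worst case is 15.
No size-4 selection achieves below 15.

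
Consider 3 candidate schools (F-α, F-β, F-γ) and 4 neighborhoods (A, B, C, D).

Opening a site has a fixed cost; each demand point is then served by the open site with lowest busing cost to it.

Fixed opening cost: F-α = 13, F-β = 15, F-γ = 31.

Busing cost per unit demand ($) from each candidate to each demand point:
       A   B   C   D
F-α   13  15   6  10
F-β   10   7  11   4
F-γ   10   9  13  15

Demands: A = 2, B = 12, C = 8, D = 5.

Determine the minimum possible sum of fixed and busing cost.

200

Open {F-α, F-β}: assign each demand point to its cheapest open site.
  A→F-β 2×10=20, B→F-β 12×7=84, C→F-α 8×6=48, D→F-β 5×4=20
  busing cost 172, fixed 28 → total 200.
Compare {F-β}: busing cost 212 + fixed 15 = 227.
Compare {F-α, F-β, F-γ}: busing cost 172 + fixed 59 = 231.
Compare {F-β, F-γ}: busing cost 212 + fixed 46 = 258.
All other subsets cost ≥ 227. Minimum total cost: 200.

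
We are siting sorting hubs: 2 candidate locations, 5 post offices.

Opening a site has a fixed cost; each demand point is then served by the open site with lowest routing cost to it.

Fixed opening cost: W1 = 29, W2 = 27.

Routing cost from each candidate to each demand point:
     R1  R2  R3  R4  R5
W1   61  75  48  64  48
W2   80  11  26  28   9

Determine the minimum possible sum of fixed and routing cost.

181

Open {W2}: assign each demand point to its cheapest open site.
  R1→W2 80, R2→W2 11, R3→W2 26, R4→W2 28, R5→W2 9
  routing cost 154, fixed 27 → total 181.
Compare {W1, W2}: routing cost 135 + fixed 56 = 191.
Compare {W1}: routing cost 296 + fixed 29 = 325.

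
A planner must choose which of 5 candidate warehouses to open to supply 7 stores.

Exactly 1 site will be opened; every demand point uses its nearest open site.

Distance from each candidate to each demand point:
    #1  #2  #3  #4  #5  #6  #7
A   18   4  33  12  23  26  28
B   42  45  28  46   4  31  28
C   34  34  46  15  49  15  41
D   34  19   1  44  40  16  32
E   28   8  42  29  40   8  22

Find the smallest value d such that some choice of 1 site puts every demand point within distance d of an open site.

33

Open {A}.
  Farthest demand point is #3 at distance 33 (to A); all others are ≤ 33.
With {E} the worst case is 42.
With {D} the worst case is 44.
No size-1 selection achieves below 33.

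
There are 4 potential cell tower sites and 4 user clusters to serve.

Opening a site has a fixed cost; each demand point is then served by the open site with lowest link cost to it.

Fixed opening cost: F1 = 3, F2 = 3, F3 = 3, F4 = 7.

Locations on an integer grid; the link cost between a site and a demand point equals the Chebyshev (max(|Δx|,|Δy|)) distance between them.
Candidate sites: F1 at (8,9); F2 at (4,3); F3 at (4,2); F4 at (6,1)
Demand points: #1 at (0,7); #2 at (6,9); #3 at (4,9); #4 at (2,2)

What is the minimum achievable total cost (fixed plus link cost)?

18

Open {F1, F2}: assign each demand point to its cheapest open site.
  #1→F2 4, #2→F1 2, #3→F1 4, #4→F2 2
  link cost 12, fixed 6 → total 18.
Compare {F1, F3}: link cost 13 + fixed 6 = 19.
Compare {F2}: link cost 18 + fixed 3 = 21.
Compare {F1, F2, F3}: link cost 12 + fixed 9 = 21.
All other subsets cost ≥ 19. Minimum total cost: 18.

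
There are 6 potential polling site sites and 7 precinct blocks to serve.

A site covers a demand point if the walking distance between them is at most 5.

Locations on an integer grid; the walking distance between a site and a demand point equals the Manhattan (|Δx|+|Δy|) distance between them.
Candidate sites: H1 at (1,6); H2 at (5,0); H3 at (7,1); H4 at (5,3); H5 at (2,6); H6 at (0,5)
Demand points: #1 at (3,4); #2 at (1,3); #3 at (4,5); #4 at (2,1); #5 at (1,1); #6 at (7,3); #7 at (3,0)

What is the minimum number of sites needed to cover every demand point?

Coverage sets (demand points within 5 of each site):
  H1: {#1, #2, #3, #5}
  H2: {#4, #5, #6, #7}
  H3: {#4, #6, #7}
  H4: {#1, #2, #3, #4, #6, #7}
  H5: {#1, #2, #3, #4}
  H6: {#1, #2, #3, #5}
No single site covers all 7 demand points.
But {H1, H2} covers everything, so the minimum is 2.

2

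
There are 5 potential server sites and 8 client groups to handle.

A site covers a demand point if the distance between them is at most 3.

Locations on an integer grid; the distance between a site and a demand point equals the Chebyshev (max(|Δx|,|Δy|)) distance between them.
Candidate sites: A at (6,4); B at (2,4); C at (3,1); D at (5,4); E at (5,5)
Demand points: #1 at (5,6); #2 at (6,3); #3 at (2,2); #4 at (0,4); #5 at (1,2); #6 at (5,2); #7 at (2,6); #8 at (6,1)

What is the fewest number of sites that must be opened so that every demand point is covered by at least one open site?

Coverage sets (demand points within 3 of each site):
  A: {#1, #2, #6, #8}
  B: {#1, #3, #4, #5, #6, #7}
  C: {#2, #3, #4, #5, #6, #8}
  D: {#1, #2, #3, #6, #7, #8}
  E: {#1, #2, #3, #6, #7}
No single site covers all 8 demand points.
But {A, B} covers everything, so the minimum is 2.

2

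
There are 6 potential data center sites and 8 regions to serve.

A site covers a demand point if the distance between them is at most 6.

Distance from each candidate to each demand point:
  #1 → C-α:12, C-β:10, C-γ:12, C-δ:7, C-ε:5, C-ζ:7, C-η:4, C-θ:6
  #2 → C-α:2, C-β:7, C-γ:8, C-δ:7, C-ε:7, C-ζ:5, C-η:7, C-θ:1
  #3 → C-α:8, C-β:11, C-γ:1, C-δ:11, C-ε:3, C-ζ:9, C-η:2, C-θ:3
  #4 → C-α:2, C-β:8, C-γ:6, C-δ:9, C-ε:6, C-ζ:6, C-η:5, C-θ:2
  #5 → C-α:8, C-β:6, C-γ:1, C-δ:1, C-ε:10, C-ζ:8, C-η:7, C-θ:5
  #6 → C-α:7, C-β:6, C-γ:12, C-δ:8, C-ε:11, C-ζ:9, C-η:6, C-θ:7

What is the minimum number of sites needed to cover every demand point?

Coverage sets (demand points within 6 of each site):
  #1: {C-ε, C-η, C-θ}
  #2: {C-α, C-ζ, C-θ}
  #3: {C-γ, C-ε, C-η, C-θ}
  #4: {C-α, C-γ, C-ε, C-ζ, C-η, C-θ}
  #5: {C-β, C-γ, C-δ, C-θ}
  #6: {C-β, C-η}
No single site covers all 8 demand points.
But {#4, #5} covers everything, so the minimum is 2.

2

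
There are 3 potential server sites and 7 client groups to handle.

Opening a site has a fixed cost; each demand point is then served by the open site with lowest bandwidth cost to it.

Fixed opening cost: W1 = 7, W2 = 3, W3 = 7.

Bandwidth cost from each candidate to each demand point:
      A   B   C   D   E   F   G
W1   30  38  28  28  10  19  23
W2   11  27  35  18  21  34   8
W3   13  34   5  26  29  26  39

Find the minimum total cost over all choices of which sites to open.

Open {W1, W2, W3}: assign each demand point to its cheapest open site.
  A→W2 11, B→W2 27, C→W3 5, D→W2 18, E→W1 10, F→W1 19, G→W2 8
  bandwidth cost 98, fixed 17 → total 115.
Compare {W2, W3}: bandwidth cost 116 + fixed 10 = 126.
Compare {W1, W2}: bandwidth cost 121 + fixed 10 = 131.
Compare {W1, W3}: bandwidth cost 130 + fixed 14 = 144.
All other subsets cost ≥ 126. Minimum total cost: 115.

115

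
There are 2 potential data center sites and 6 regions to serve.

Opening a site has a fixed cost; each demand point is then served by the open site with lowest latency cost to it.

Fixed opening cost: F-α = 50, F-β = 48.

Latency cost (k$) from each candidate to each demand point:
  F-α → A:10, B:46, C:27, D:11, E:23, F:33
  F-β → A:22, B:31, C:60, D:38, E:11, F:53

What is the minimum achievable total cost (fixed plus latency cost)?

200

Open {F-α}: assign each demand point to its cheapest open site.
  A→F-α 10, B→F-α 46, C→F-α 27, D→F-α 11, E→F-α 23, F→F-α 33
  latency cost 150, fixed 50 → total 200.
Compare {F-α, F-β}: latency cost 123 + fixed 98 = 221.
Compare {F-β}: latency cost 215 + fixed 48 = 263.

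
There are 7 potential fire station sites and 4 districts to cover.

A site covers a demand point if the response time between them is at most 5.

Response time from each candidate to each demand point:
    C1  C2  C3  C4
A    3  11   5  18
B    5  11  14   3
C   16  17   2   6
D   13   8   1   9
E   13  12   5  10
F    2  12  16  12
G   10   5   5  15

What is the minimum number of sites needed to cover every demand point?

Coverage sets (demand points within 5 of each site):
  A: {C1, C3}
  B: {C1, C4}
  C: {C3}
  D: {C3}
  E: {C3}
  F: {C1}
  G: {C2, C3}
No single site covers all 4 demand points.
But {B, G} covers everything, so the minimum is 2.

2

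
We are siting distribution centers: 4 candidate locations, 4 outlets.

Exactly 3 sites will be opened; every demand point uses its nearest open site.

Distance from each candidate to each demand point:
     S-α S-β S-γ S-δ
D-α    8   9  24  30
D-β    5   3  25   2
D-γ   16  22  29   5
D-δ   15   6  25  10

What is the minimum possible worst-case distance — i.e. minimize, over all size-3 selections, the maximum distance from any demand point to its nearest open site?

24

Open {D-α, D-β, D-γ}.
  Farthest demand point is S-γ at distance 24 (to D-α); all others are ≤ 24.
With {D-α, D-β, D-δ} the worst case is 24.
With {D-α, D-γ, D-δ} the worst case is 24.
No size-3 selection achieves below 24.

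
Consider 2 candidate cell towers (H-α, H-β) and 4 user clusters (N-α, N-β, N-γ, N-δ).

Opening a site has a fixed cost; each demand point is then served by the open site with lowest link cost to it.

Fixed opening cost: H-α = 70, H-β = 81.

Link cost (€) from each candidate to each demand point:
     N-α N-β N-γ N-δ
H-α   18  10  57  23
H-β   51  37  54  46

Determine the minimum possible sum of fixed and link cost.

Open {H-α}: assign each demand point to its cheapest open site.
  N-α→H-α 18, N-β→H-α 10, N-γ→H-α 57, N-δ→H-α 23
  link cost 108, fixed 70 → total 178.
Compare {H-α, H-β}: link cost 105 + fixed 151 = 256.
Compare {H-β}: link cost 188 + fixed 81 = 269.

178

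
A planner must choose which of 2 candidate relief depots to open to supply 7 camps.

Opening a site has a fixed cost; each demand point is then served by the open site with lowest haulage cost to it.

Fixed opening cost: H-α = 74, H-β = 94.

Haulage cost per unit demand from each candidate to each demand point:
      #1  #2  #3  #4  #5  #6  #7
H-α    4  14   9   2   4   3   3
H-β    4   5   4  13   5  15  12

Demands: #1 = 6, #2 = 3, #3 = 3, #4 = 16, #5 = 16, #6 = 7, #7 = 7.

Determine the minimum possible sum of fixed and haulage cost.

Open {H-α}: assign each demand point to its cheapest open site.
  #1→H-α 6×4=24, #2→H-α 3×14=42, #3→H-α 3×9=27, #4→H-α 16×2=32, #5→H-α 16×4=64, #6→H-α 7×3=21, #7→H-α 7×3=21
  haulage cost 231, fixed 74 → total 305.
Compare {H-α, H-β}: haulage cost 189 + fixed 168 = 357.
Compare {H-β}: haulage cost 528 + fixed 94 = 622.

305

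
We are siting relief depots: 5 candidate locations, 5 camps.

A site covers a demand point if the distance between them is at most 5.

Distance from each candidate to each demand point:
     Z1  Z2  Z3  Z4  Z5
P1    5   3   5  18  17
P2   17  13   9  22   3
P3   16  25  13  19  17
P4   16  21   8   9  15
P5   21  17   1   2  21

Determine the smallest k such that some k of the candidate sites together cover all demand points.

3

Coverage sets (demand points within 5 of each site):
  P1: {Z1, Z2, Z3}
  P2: {Z5}
  P3: {}
  P4: {}
  P5: {Z3, Z4}
No 2 sites suffice: every size-2 union leaves at least one demand point uncovered.
But {P1, P2, P5} covers everything, so the minimum is 3.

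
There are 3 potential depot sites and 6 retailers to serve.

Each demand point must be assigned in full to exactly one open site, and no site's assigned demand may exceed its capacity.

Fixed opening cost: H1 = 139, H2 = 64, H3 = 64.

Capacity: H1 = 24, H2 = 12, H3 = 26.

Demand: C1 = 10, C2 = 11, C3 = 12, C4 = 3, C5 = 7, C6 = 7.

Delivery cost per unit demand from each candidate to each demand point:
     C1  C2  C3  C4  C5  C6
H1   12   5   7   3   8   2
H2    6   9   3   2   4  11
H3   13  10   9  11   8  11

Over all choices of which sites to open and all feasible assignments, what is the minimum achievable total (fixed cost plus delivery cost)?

567

Open {H1, H2, H3}; cheapest assignment that respects the capacities:
  H1 (cap 24, load 21): C2, C4, C6 — cost 11×5 + 3×3 + 7×2 = 78
  H2 (cap 12, load 12): C3 — cost 12×3 = 36
  H3 (cap 26, load 17): C1, C5 — cost 10×13 + 7×8 = 186
  Shipping 300, fixed 267 → total 567.
  Any other capacity-feasible assignment to {H1, H2, H3} ships for at least 300.
Compare {H1, H3}: its best feasible assignment gives total 628.
Every other set of open sites that can feasibly serve all demand totals ≥ 628 even under its best assignment. Minimum: 567.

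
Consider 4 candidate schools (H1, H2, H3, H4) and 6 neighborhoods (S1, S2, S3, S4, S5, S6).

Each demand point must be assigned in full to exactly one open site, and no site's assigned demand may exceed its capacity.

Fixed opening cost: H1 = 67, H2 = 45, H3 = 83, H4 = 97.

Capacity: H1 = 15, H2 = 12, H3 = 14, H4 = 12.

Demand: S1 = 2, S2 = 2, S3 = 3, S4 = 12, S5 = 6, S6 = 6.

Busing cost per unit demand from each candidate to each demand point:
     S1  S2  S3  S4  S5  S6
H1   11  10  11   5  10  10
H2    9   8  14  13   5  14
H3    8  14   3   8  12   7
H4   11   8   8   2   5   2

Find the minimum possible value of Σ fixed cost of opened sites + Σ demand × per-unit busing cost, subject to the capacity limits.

362

Open {H2, H3, H4}; cheapest assignment that respects the capacities:
  H2 (cap 12, load 8): S2, S5 — cost 2×8 + 6×5 = 46
  H3 (cap 14, load 11): S1, S3, S6 — cost 2×8 + 3×3 + 6×7 = 67
  H4 (cap 12, load 12): S4 — cost 12×2 = 24
  Shipping 137, fixed 225 → total 362.
  Any other capacity-feasible assignment to {H2, H3, H4} ships for at least 137.
Compare {H1, H2, H3}: its best feasible assignment gives total 368.
Compare {H1, H2, H4}: its best feasible assignment gives total 369.
Every other set of open sites that can feasibly serve all demand totals ≥ 368 even under its best assignment. Minimum: 362.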